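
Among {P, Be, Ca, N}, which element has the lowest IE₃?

P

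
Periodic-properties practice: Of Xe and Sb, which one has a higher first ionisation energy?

Sb is in period 5, group 15; Xe is in period 5, group 18.
First ionization energy rises across a period (greater Z_eff holds electrons more tightly) and falls down a group (valence electrons are farther from the nucleus).
All lie in period 5, so first ionization energy increases left to right.
So Xe has the higher first ionisation energy (Xe > Sb).

Xe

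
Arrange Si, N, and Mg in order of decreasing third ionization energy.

Mg > N > Si

The third ionization energy removes an electron from the +2 ion. For each element: Si²⁺ still has 2 valence electrons; N²⁺ still has 3 valence electrons; Mg²⁺ is the bare [Ne] core.
Pulling an electron out of a noble-gas core costs far more than removing a remaining valence electron, so Mg sits at the high end of IE_3.
Valence configurations: Si²⁺ [Ne]3s², N²⁺ [He]2s²2p¹.
Approximate IE_3 values (kJ/mol): Si 3232, N 4578, Mg 7733.
Hence IE_3: Si < N < Mg.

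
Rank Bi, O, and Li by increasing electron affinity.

Li < Bi < O

Li is in period 2, group 1; O is in period 2, group 16; Bi is in period 6, group 15.
Electron affinity generally becomes more exothermic across a period toward the halogens and less exothermic down a group.
Neither a single period nor a single group — weigh both effects.
Bi > Li: period and group pull opposite ways; the across-period shift dominates (91 vs 60 kJ/mol).
O > Bi: both effects reinforce here, so O is clearly the higher of the two.
Approximate values (kJ/mol): Li 60, O 141, Bi 91.
So from lowest to highest: Li < Bi < O.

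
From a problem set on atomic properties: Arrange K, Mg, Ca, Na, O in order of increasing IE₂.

Ca < Mg < K < O < Na

IE_2 is the cost of taking one more electron from the +1 cation: K⁺ is the bare [Ar] core; Mg⁺ still has 1 valence electron; Ca⁺ still has 1 valence electron; Na⁺ is the bare [Ne] core; O⁺ still has 5 valence electrons.
Usually core removal costs more than valence removal, but here the competition is close: a tightly held n=2 valence electron can cost more to remove than an n=3 core electron, so the actual values have to decide it.
Valence configurations: Mg⁺ [Ne]3s¹, Ca⁺ [Ar]4s¹, O⁺ [He]2s²2p³.
Tabulated IE_2 (kJ/mol): K 3052, Mg 1451, Ca 1145, Na 4562, O 3388.
So the second ionization energies run Ca < Mg < K < O < Na.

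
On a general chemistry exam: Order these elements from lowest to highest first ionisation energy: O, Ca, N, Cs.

Removing the outermost electron gets harder across a period and easier down a group.
These span different periods and groups, so the two trends combine.
Ca > Cs: relative to Cs, both the across-period and down-group shifts push Ca's first ionization energy up.
O > Ca: relative to Ca, both the across-period and down-group shifts push O's first ionization energy up.
N > O: this pair runs against the simple trend — see the exception note.
Note the exception: N has a higher first ionization energy than O, contrary to the simple trend — pairing an electron in O's 2p⁴ costs repulsion energy, so O ionizes more easily than half-filled N (2p³).
For reference (kJ/mol): N 1402, O 1314, Ca 590, Cs 376.
So from lowest to highest: Cs < Ca < O < N.

Cs < Ca < O < N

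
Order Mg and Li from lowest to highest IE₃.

Mg, Li

The third ionization energy removes an electron from the +2 ion. For each element: Mg²⁺ is the bare [Ne] core; Li²⁺ is already 1 electron into the core.
All of these are removing an electron from a noble-gas core or deeper; the smaller core (lower principal quantum number) is held far more tightly, and within a period the higher nuclear charge binds the same core more tightly.
Tabulated IE_3 (kJ/mol): Mg 7733, Li 11815.
Putting it together, IE_3: Mg < Li.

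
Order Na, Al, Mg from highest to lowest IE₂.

Na > Al > Mg

Consider each +1 ion: Na⁺ is the bare [Ne] core; Al⁺ still has 2 valence electrons; Mg⁺ still has 1 valence electron.
Pulling an electron out of a noble-gas core costs far more than removing a remaining valence electron, so Na sits at the high end of IE_2.
Valence configurations: Al⁺ [Ne]3s², Mg⁺ [Ne]3s¹.
Approximate IE_2 values (kJ/mol): Na 4562, Al 1817, Mg 1451.
So the second ionization energies run Mg < Al < Na.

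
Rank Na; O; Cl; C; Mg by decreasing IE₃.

Consider each +2 ion: Na²⁺ is already 1 electron into the core; O²⁺ still has 4 valence electrons; Cl²⁺ still has 5 valence electrons; C²⁺ still has 2 valence electrons; Mg²⁺ is the bare [Ne] core.
Core electrons are held far more tightly than valence electrons, so Na and Mg top the IE_3 order.
Valence configurations: O²⁺ [He]2s²2p², Cl²⁺ [Ne]3s²3p³, C²⁺ [He]2s².
Tabulated IE_3 (kJ/mol): Na 6910, O 5300, Cl 3822, C 4620, Mg 7733.
Putting it together, IE_3: Cl < C < O < Na < Mg.

Mg > Na > O > C > Cl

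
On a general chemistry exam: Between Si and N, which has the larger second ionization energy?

After 1 electron has been removed, what remains? Si⁺ still has 3 valence electrons; N⁺ still has 4 valence electrons.
All are still removing valence electrons, so compare the +1 ions as you would atoms: IE_2 generally rises across a period (higher Z_eff) and falls down a group (larger shell), subject to the usual subshell exceptions.
Valence configurations: Si⁺ [Ne]3s²3p¹, N⁺ [He]2s²2p².
Tabulated IE_2 (kJ/mol): Si 1577, N 2856.
Hence IE_2: Si < N.

N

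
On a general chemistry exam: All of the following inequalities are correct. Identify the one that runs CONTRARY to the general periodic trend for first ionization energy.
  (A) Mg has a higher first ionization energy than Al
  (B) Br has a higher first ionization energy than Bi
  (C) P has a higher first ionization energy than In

The general trend: first ionization energy increases across a period and decreases down a group.
(A) Mg (period 3, group 2) vs Al (period 3, group 13): the stated order contradicts the simple trend.
(B) Br (period 4, group 17) vs Bi (period 6, group 15): the stated order agrees with the simple trend.
(C) P (period 3, group 15) vs In (period 5, group 13): the stated order agrees with the simple trend.
The exception is (A): Al's single 3p electron is easier to remove than one from Mg's filled 3s².

(A)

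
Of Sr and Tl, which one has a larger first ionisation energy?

Tl

Removing the outermost electron gets harder across a period and easier down a group.
These sit on a diagonal, where the across-period and down-group effects partly cancel.
Tl > Sr: period and group pull opposite ways; the across-period shift dominates (589 vs 550 kJ/mol).
Tabulated first ionization energy (kJ/mol): Sr 550, Tl 589.
So Tl has the larger first ionisation energy (Tl > Sr).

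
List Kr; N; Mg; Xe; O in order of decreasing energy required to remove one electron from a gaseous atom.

N is in period 2, group 15; O is in period 2, group 16; Mg is in period 3, group 2; Kr is in period 4, group 18; Xe is in period 5, group 18.
First ionization energy rises across a period (greater Z_eff holds electrons more tightly) and falls down a group (valence electrons are farther from the nucleus).
Neither a single period nor a single group — weigh both effects.
Xe > Mg: period and group pull opposite ways; the across-period shift dominates (1170 vs 738 kJ/mol).
O > Xe: the two effects oppose for this pair; the down-group effect wins (1314 vs 1170 kJ/mol).
Kr > O: period and group pull opposite ways; the across-period shift dominates (1351 vs 1314 kJ/mol).
N > Kr: period and group pull opposite ways; the down-group shift dominates (1402 vs 1351 kJ/mol).
Note the exception: N has a higher first ionization energy than O, contrary to the simple trend — pairing an electron in O's 2p⁴ costs repulsion energy, so O ionizes more easily than half-filled N (2p³).
For reference (kJ/mol): N 1402, O 1314, Mg 738, Kr 1351, Xe 1170.
So from highest to lowest: N > Kr > O > Xe > Mg.

N > Kr > O > Xe > Mg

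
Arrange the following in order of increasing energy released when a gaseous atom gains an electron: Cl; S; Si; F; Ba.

Ba < Si < S < F < Cl

F is in period 2, group 17; Si is in period 3, group 14; S is in period 3, group 16; Cl is in period 3, group 17; Ba is in period 6, group 2.
Electron affinity generally becomes more exothermic across a period toward the halogens and less exothermic down a group.
Here both period and group differ, so the two effects have to be weighed against each other.
Si > Ba: relative to Ba, both the across-period and down-group shifts push Si's electron affinity up.
S > Si: both are in period 3; the period trend gives S the larger value.
F > S: relative to S, both the across-period and down-group shifts push F's electron affinity up.
Cl > F: this pair runs against the simple trend — see the exception note.
Note the exception: Cl has a higher electron affinity than F, contrary to the simple trend — F's small 2p subshell makes the incoming electron feel strong e⁻–e⁻ repulsion, so Cl actually releases more energy on gaining an electron.
Tabulated electron affinity (kJ/mol): F 328, Si 134, S 200, Cl 349, Ba 14.
So from lowest to highest: Ba < Si < S < F < Cl.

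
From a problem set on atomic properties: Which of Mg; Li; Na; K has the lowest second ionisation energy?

The second ionization energy removes an electron from the +1 ion. For each element: Mg⁺ still has 1 valence electron; Li⁺ is the bare [He] core; Na⁺ is the bare [Ne] core; K⁺ is the bare [Ar] core.
Breaking into a closed-shell core is much more expensive than removing a leftover valence electron — K, Na and Li have the largest IE_2 here.
The numbers (kJ/mol): Mg 1451, Li 7298, Na 4562, K 3052.
Putting it together, IE_2: Mg < K < Na < Li.

Mg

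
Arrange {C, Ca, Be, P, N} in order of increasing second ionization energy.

Ca < Be < P < C < N

The second ionization energy removes an electron from the +1 ion. For each element: C⁺ still has 3 valence electrons; Ca⁺ still has 1 valence electron; Be⁺ still has 1 valence electron; P⁺ still has 4 valence electrons; N⁺ still has 4 valence electrons.
All are still removing valence electrons, so compare the +1 ions as you would atoms: IE_2 generally rises across a period (higher Z_eff) and falls down a group (larger shell), subject to the usual subshell exceptions.
Valence configurations: C⁺ [He]2s²2p¹, Ca⁺ [Ar]4s¹, Be⁺ [He]2s¹, P⁺ [Ne]3s²3p², N⁺ [He]2s²2p².
The numbers (kJ/mol): C 2353, Ca 1145, Be 1757, P 1907, N 2856.
Hence IE_2: Ca < Be < P < C < N.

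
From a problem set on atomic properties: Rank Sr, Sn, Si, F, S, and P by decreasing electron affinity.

F > S > Si > Sn > P > Sr

F is in period 2, group 17; Si is in period 3, group 14; P is in period 3, group 15; S is in period 3, group 16; Sr is in period 5, group 2; Sn is in period 5, group 14.
EA tends to increase across a period and decrease down a group, though the pattern is less regular than for IE or radius.
Here both period and group differ, so the two effects have to be weighed against each other.
P > Sr: both effects reinforce here, so P is clearly the higher of the two.
Sn > P: this pair runs against the simple trend — see the exception note.
Si > Sn: they share group 14; the group trend gives Si the larger value.
S > Si: both are in period 3; the period trend gives S the larger value.
F > S: relative to S, both the across-period and down-group shifts push F's electron affinity up.
Note the exception: Sn has a higher electron affinity than P, contrary to the simple trend — adding an electron to P's half-filled np³ subshell costs electron-pairing energy.
Note the exception: Si has a higher electron affinity than P, contrary to the simple trend — adding an electron to P's half-filled 3p³ is unfavourable, so Si (3p²) has the more exothermic EA.
Tabulated electron affinity (kJ/mol): F 328, Si 134, P 72, S 200, Sr 5, Sn 107.
So from highest to lowest: F > S > Si > Sn > P > Sr.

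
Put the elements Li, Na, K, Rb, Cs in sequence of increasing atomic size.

Li < Na < K < Rb < Cs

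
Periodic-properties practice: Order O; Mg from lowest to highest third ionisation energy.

Consider each +2 ion: O²⁺ still has 4 valence electrons; Mg²⁺ is the bare [Ne] core.
Breaking into a closed-shell core is much more expensive than removing a leftover valence electron — Mg has the largest IE_3 here.
Approximate IE_3 values (kJ/mol): O 5300, Mg 7733.
So the third ionization energies run O < Mg.

O < Mg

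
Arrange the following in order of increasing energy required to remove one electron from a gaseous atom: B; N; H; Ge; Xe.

IE₁ increases left→right with effective nuclear charge and decreases top→bottom as the valence shell moves farther out.
Neither a single period nor a single group — weigh both effects.
B > Ge: the two effects oppose for this pair; the down-group effect wins (801 vs 762 kJ/mol).
Xe > B: the two effects oppose for this pair; the across-period effect wins (1170 vs 801 kJ/mol).
H > Xe: the two effects oppose for this pair; the down-group effect wins (1312 vs 1170 kJ/mol).
N > H: period and group pull opposite ways; the across-period shift dominates (1402 vs 1312 kJ/mol).
Approximate values (kJ/mol): H 1312, B 801, N 1402, Ge 762, Xe 1170.
So from lowest to highest: Ge < B < Xe < H < N.

Ge < B < Xe < H < N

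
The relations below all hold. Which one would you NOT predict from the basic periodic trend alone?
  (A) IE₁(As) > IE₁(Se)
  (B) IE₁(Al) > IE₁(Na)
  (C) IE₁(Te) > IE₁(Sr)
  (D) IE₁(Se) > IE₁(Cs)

The general trend: first ionization energy increases across a period and decreases down a group.
(A) As (period 4, group 15) vs Se (period 4, group 16): the stated order contradicts the simple trend.
(B) Al (period 3, group 13) vs Na (period 3, group 1): the stated order agrees with the simple trend.
(C) Te (period 5, group 16) vs Sr (period 5, group 2): the stated order agrees with the simple trend.
(D) Se (period 4, group 16) vs Cs (period 6, group 1): the stated order agrees with the simple trend.
The exception is (A): Se (4p⁴) ionizes more easily than half-filled As (4p³).

(A)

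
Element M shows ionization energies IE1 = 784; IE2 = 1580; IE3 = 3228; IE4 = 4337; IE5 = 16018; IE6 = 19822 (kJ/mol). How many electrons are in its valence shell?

Look for the largest jump between consecutive ionization energies: IE5/IE4 ≈ 3.7, far larger than any earlier ratio.
That jump marks the point where a core electron is being removed. So the atom has 4 valence electrons.

4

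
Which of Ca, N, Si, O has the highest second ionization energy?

O

The second ionization energy removes an electron from the +1 ion. For each element: Ca⁺ still has 1 valence electron; N⁺ still has 4 valence electrons; Si⁺ still has 3 valence electrons; O⁺ still has 5 valence electrons.
All are still removing valence electrons, so compare the +1 ions as you would atoms: IE_2 generally rises across a period (higher Z_eff) and falls down a group (larger shell), subject to the usual subshell exceptions.
Valence configurations: Ca⁺ [Ar]4s¹, N⁺ [He]2s²2p², Si⁺ [Ne]3s²3p¹, O⁺ [He]2s²2p³.
Tabulated IE_2 (kJ/mol): Ca 1145, N 2856, Si 1577, O 3388.
Putting it together, IE_2: Ca < Si < N < O.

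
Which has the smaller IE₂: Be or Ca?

Ca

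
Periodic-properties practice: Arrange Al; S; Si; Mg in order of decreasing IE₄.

Al > Mg > S > Si

IE_4 is the cost of taking one more electron from the +3 cation: Al³⁺ is the bare [Ne] core; S³⁺ still has 3 valence electrons; Si³⁺ still has 1 valence electron; Mg³⁺ is already 1 electron into the core.
Breaking into a closed-shell core is much more expensive than removing a leftover valence electron — Mg and Al have the largest IE_4 here.
Valence configurations: S³⁺ [Ne]3s²3p¹, Si³⁺ [Ne]3s¹.
Approximate IE_4 values (kJ/mol): Al 11577, S 4556, Si 4356, Mg 10543.
Overall IE_4 order: Si < S < Mg < Al.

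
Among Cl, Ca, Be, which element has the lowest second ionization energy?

Ca

The second ionization energy removes an electron from the +1 ion. For each element: Cl⁺ still has 6 valence electrons; Ca⁺ still has 1 valence electron; Be⁺ still has 1 valence electron.
All are still removing valence electrons, so compare the +1 ions as you would atoms: IE_2 generally rises across a period (higher Z_eff) and falls down a group (larger shell), subject to the usual subshell exceptions.
Valence configurations: Cl⁺ [Ne]3s²3p⁴, Ca⁺ [Ar]4s¹, Be⁺ [He]2s¹.
The numbers (kJ/mol): Cl 2298, Ca 1145, Be 1757.
So the second ionization energies run Ca < Be < Cl.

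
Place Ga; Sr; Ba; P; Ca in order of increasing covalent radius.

P is in period 3, group 15; Ca is in period 4, group 2; Ga is in period 4, group 13; Sr is in period 5, group 2; Ba is in period 6, group 2.
Across a period the added protons contract the valence shell; down a group each new principal shell makes the atom larger.
These span different periods and groups, so the two trends combine.
Ga > P: relative to P, both the across-period and down-group shifts push Ga's atomic radius up.
Ca > Ga: both are in period 4; the period trend gives Ca the larger value.
Sr > Ca: they share group 2; the group trend gives Sr the larger value.
Ba > Sr: they share group 2; the group trend gives Ba the larger value.
Tabulated atomic radius (pm): P 111, Ca 171, Ga 124, Sr 185, Ba 196.
So from smallest to largest: P < Ga < Ca < Sr < Ba.

P, Ga, Ca, Sr, Ba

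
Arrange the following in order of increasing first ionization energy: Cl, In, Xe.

In, Xe, Cl

Cl is in period 3, group 17; In is in period 5, group 13; Xe is in period 5, group 18.
First ionization energy rises across a period (greater Z_eff holds electrons more tightly) and falls down a group (valence electrons are farther from the nucleus).
Here both period and group differ, so the two effects have to be weighed against each other.
Xe > In: Xe lies to the right of In in period 5, so the across-period effect alone puts Xe higher.
Cl > Xe: the two effects oppose for this pair; the down-group effect wins (1251 vs 1170 kJ/mol).
For reference (kJ/mol): Cl 1251, In 558, Xe 1170.
So from lowest to highest: In < Xe < Cl.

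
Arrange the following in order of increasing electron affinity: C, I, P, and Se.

P < C < Se < I

C is in period 2, group 14; P is in period 3, group 15; Se is in period 4, group 16; I is in period 5, group 17.
EA tends to increase across a period and decrease down a group, though the pattern is less regular than for IE or radius.
A diagonal step moves right (one effect) and down (the opposite effect) at once.
C > P: the two effects oppose for this pair; the down-group effect wins (122 vs 72 kJ/mol).
Se > C: the two effects oppose for this pair; the across-period effect wins (195 vs 122 kJ/mol).
I > Se: the two effects oppose for this pair; the across-period effect wins (295 vs 195 kJ/mol).
Tabulated electron affinity (kJ/mol): C 122, P 72, Se 195, I 295.
So from lowest to highest: P < C < Se < I.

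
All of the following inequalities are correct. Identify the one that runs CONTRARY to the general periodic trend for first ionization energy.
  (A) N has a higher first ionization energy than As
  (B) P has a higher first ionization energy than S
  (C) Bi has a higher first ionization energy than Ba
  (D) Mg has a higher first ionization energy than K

(B)

The general trend: first ionization energy increases across a period and decreases down a group.
(A) N (period 2, group 15) vs As (period 4, group 15): the stated order agrees with the simple trend.
(B) P (period 3, group 15) vs S (period 3, group 16): the stated order contradicts the simple trend.
(C) Bi (period 6, group 15) vs Ba (period 6, group 2): the stated order agrees with the simple trend.
(D) Mg (period 3, group 2) vs K (period 4, group 1): the stated order agrees with the simple trend.
The exception is (B): S (3p⁴) ionizes more easily than half-filled P (3p³) because the paired 3p electron in S is pushed out by e⁻–e⁻ repulsion.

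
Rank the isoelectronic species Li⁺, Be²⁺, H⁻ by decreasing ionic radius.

H⁻ > Li⁺ > Be²⁺

All of these have 2 electrons, so size is governed by nuclear charge alone: the more protons, the stronger the pull on the same electron cloud, and the smaller the ion.
Nuclear charges: Be²⁺ (Z=4), Li⁺ (Z=3), H⁻ (Z=1).
Largest to smallest: H⁻ > Li⁺ > Be²⁺.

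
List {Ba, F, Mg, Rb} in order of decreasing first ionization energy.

F > Mg > Ba > Rb

F is in period 2, group 17; Mg is in period 3, group 2; Rb is in period 5, group 1; Ba is in period 6, group 2.
IE₁ increases left→right with effective nuclear charge and decreases top→bottom as the valence shell moves farther out.
These span different periods and groups, so the two trends combine.
Ba > Rb: period and group pull opposite ways; the across-period shift dominates (503 vs 403 kJ/mol).
Mg > Ba: they share group 2; the group trend gives Mg the larger value.
F > Mg: relative to Mg, both the across-period and down-group shifts push F's first ionization energy up.
For reference (kJ/mol): F 1681, Mg 738, Rb 403, Ba 503.
So from highest to lowest: F > Mg > Ba > Rb.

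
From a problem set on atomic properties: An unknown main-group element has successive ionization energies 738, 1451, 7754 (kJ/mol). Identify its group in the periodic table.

Group 2

Look for the largest jump between consecutive ionization energies: IE3/IE2 ≈ 5.3, far larger than any earlier ratio.
That jump marks the point where a core electron is being removed. So the atom has 2 valence electrons.
A main-group element with 2 valence electrons is in group 2.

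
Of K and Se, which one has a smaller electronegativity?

K

K is in period 4, group 1; Se is in period 4, group 16.
Atoms toward the upper right of the periodic table pull bonding electrons most strongly.
All lie in period 4, so electronegativity increases left to right.
So K has the smaller electronegativity (K < Se).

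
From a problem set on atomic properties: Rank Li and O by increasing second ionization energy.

O < Li

The second ionization energy removes an electron from the +1 ion. For each element: Li⁺ is the bare [He] core; O⁺ still has 5 valence electrons.
Core electrons are held far more tightly than valence electrons, so Li tops the IE_2 order.
Approximate IE_2 values (kJ/mol): Li 7298, O 3388.
So the second ionization energies run O < Li.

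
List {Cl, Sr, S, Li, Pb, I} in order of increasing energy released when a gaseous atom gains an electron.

Sr < Pb < Li < S < I < Cl

Li is in period 2, group 1; S is in period 3, group 16; Cl is in period 3, group 17; Sr is in period 5, group 2; I is in period 5, group 17; Pb is in period 6, group 14.
EA tends to increase across a period and decrease down a group, though the pattern is less regular than for IE or radius.
These span different periods and groups, so the two trends combine.
Pb > Sr: period and group pull opposite ways; the across-period shift dominates (35 vs 5 kJ/mol).
Li > Pb: period and group pull opposite ways; the down-group shift dominates (60 vs 35 kJ/mol).
S > Li: the two effects oppose for this pair; the across-period effect wins (200 vs 60 kJ/mol).
I > S: period and group pull opposite ways; the across-period shift dominates (295 vs 200 kJ/mol).
Cl > I: they share group 17; the group trend gives Cl the larger value.
For reference (kJ/mol): Li 60, S 200, Cl 349, Sr 5, I 295, Pb 35.
So from lowest to highest: Sr < Pb < Li < S < I < Cl.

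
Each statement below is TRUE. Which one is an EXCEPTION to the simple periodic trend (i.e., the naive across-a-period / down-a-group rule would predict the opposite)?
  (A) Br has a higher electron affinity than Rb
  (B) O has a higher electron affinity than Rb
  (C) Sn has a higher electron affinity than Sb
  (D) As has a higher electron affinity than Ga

(C)

The general trend: electron affinity increases across a period and decreases down a group.
(A) Br (period 4, group 17) vs Rb (period 5, group 1): the stated order agrees with the simple trend.
(B) O (period 2, group 16) vs Rb (period 5, group 1): the stated order agrees with the simple trend.
(C) Sn (period 5, group 14) vs Sb (period 5, group 15): the stated order contradicts the simple trend.
(D) As (period 4, group 15) vs Ga (period 4, group 13): the stated order agrees with the simple trend.
The exception is (C): adding an electron to Sb's half-filled 5p³ is unfavourable, so Sn has the more exothermic EA.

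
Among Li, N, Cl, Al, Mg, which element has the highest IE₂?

Li

Consider each +1 ion: Li⁺ is the bare [He] core; N⁺ still has 4 valence electrons; Cl⁺ still has 6 valence electrons; Al⁺ still has 2 valence electrons; Mg⁺ still has 1 valence electron.
Breaking into a closed-shell core is much more expensive than removing a leftover valence electron — Li has the largest IE_2 here.
Valence configurations: N⁺ [He]2s²2p², Cl⁺ [Ne]3s²3p⁴, Al⁺ [Ne]3s², Mg⁺ [Ne]3s¹.
Tabulated IE_2 (kJ/mol): Li 7298, N 2856, Cl 2298, Al 1817, Mg 1451.
Putting it together, IE_2: Mg < Al < Cl < N < Li.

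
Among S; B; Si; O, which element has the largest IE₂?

Consider each +1 ion: S⁺ still has 5 valence electrons; B⁺ still has 2 valence electrons; Si⁺ still has 3 valence electrons; O⁺ still has 5 valence electrons.
All are still removing valence electrons, so compare the +1 ions as you would atoms: IE_2 generally rises across a period (higher Z_eff) and falls down a group (larger shell), subject to the usual subshell exceptions.
Valence configurations: S⁺ [Ne]3s²3p³, B⁺ [He]2s², Si⁺ [Ne]3s²3p¹, O⁺ [He]2s²2p³.
Approximate IE_2 values (kJ/mol): S 2252, B 2427, Si 1577, O 3388.
So the second ionization energies run Si < S < B < O.

O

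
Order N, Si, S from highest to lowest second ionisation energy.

Consider each +1 ion: N⁺ still has 4 valence electrons; Si⁺ still has 3 valence electrons; S⁺ still has 5 valence electrons.
All are still removing valence electrons, so compare the +1 ions as you would atoms: IE_2 generally rises across a period (higher Z_eff) and falls down a group (larger shell), subject to the usual subshell exceptions.
Valence configurations: N⁺ [He]2s²2p², Si⁺ [Ne]3s²3p¹, S⁺ [Ne]3s²3p³.
Approximate IE_2 values (kJ/mol): N 2856, Si 1577, S 2252.
Putting it together, IE_2: Si < S < N.

N, S, Si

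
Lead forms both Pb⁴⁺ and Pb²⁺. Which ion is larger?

Pb²⁺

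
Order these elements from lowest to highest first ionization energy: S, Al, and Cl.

Al, S, Cl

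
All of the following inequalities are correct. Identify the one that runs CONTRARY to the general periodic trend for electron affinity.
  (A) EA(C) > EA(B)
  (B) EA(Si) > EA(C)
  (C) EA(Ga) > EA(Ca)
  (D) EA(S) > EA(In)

(B)

The general trend: electron affinity increases across a period and decreases down a group.
(A) C (period 2, group 14) vs B (period 2, group 13): the stated order agrees with the simple trend.
(B) Si (period 3, group 14) vs C (period 2, group 14): the stated order contradicts the simple trend.
(C) Ga (period 4, group 13) vs Ca (period 4, group 2): the stated order agrees with the simple trend.
(D) S (period 3, group 16) vs In (period 5, group 13): the stated order agrees with the simple trend.
The exception is (B): Si's larger, more diffuse 3p orbitals accept an added electron slightly more readily than C's compact 2p.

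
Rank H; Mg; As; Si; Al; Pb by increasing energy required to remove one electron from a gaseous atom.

Al < Pb < Mg < Si < As < H

H is in period 1, group 1; Mg is in period 3, group 2; Al is in period 3, group 13; Si is in period 3, group 14; As is in period 4, group 15; Pb is in period 6, group 14.
First ionization energy rises across a period (greater Z_eff holds electrons more tightly) and falls down a group (valence electrons are farther from the nucleus).
Here both period and group differ, so the two effects have to be weighed against each other.
Pb > Al: the two effects oppose for this pair; the across-period effect wins (716 vs 578 kJ/mol).
Mg > Pb: the two effects oppose for this pair; the down-group effect wins (738 vs 716 kJ/mol).
Si > Mg: both are in period 3; the period trend gives Si the larger value.
As > Si: period and group pull opposite ways; the across-period shift dominates (947 vs 786 kJ/mol).
H > As: the two effects oppose for this pair; the down-group effect wins (1312 vs 947 kJ/mol).
Note the exception: Mg has a higher first ionization energy than Al, contrary to the simple trend — Al's single 3p electron is easier to remove than one from Mg's filled 3s².
For reference (kJ/mol): H 1312, Mg 738, Al 578, Si 786, As 947, Pb 716.
So from lowest to highest: Al < Pb < Mg < Si < As < H.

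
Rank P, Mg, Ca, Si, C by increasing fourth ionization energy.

Si < P < C < Ca < Mg

The fourth ionization energy removes an electron from the +3 ion. For each element: P³⁺ still has 2 valence electrons; Mg³⁺ is already 1 electron into the core; Ca³⁺ is already 1 electron into the core; Si³⁺ still has 1 valence electron; C³⁺ still has 1 valence electron.
Pulling an electron out of a noble-gas core costs far more than removing a remaining valence electron, so Ca and Mg sit at the high end of IE_4.
Valence configurations: P³⁺ [Ne]3s², Si³⁺ [Ne]3s¹, C³⁺ [He]2s¹.
Approximate IE_4 values (kJ/mol): P 4964, Mg 10543, Ca 6491, Si 4356, C 6223.
Hence IE_4: Si < P < C < Ca < Mg.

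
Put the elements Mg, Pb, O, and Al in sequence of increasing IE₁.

Al < Pb < Mg < O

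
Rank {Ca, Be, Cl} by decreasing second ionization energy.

Cl > Be > Ca

After 1 electron has been removed, what remains? Ca⁺ still has 1 valence electron; Be⁺ still has 1 valence electron; Cl⁺ still has 6 valence electrons.
All are still removing valence electrons, so compare the +1 ions as you would atoms: IE_2 generally rises across a period (higher Z_eff) and falls down a group (larger shell), subject to the usual subshell exceptions.
Valence configurations: Ca⁺ [Ar]4s¹, Be⁺ [He]2s¹, Cl⁺ [Ne]3s²3p⁴.
Approximate IE_2 values (kJ/mol): Ca 1145, Be 1757, Cl 2298.
Hence IE_2: Ca < Be < Cl.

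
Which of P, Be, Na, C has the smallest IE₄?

IE_4 is the cost of taking one more electron from the +3 cation: P³⁺ still has 2 valence electrons; Be³⁺ is already 1 electron into the core; Na³⁺ is already 2 electrons into the core; C³⁺ still has 1 valence electron.
Breaking into a closed-shell core is much more expensive than removing a leftover valence electron — Na and Be have the largest IE_4 here.
Valence configurations: P³⁺ [Ne]3s², C³⁺ [He]2s¹.
The numbers (kJ/mol): P 4964, Be 21007, Na 9543, C 6223.
Hence IE_4: P < C < Na < Be.

P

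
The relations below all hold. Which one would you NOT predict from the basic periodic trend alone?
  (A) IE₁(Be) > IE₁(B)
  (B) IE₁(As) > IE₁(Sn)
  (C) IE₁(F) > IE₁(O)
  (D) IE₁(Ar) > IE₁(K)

The general trend: IE₁ increases across a period and decreases down a group.
(A) Be (period 2, group 2) vs B (period 2, group 13): the stated order contradicts the simple trend.
(B) As (period 4, group 15) vs Sn (period 5, group 14): the stated order agrees with the simple trend.
(C) F (period 2, group 17) vs O (period 2, group 16): the stated order agrees with the simple trend.
(D) Ar (period 3, group 18) vs K (period 4, group 1): the stated order agrees with the simple trend.
The exception is (A): removing B's lone 2p electron is easier than breaking Be's filled 2s².

(A)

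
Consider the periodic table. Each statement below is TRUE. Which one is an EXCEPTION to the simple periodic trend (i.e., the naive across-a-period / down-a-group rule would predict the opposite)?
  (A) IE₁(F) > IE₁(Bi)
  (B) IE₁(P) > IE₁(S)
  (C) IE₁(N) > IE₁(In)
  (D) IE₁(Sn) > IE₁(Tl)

(B)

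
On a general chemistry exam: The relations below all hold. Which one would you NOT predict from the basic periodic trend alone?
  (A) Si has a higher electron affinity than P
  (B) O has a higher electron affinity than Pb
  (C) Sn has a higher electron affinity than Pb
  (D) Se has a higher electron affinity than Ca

The general trend: electron affinity increases across a period and decreases down a group.
(A) Si (period 3, group 14) vs P (period 3, group 15): the stated order contradicts the simple trend.
(B) O (period 2, group 16) vs Pb (period 6, group 14): the stated order agrees with the simple trend.
(C) Sn (period 5, group 14) vs Pb (period 6, group 14): the stated order agrees with the simple trend.
(D) Se (period 4, group 16) vs Ca (period 4, group 2): the stated order agrees with the simple trend.
The exception is (A): adding an electron to P's half-filled 3p³ is unfavourable, so Si (3p²) has the more exothermic EA.

(A)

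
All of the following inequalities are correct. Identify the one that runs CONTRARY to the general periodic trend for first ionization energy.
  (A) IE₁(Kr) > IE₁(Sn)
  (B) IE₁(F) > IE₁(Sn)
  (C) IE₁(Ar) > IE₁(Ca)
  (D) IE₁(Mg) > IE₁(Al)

(D)

The general trend: first ionization energy increases across a period and decreases down a group.
(A) Kr (period 4, group 18) vs Sn (period 5, group 14): the stated order agrees with the simple trend.
(B) F (period 2, group 17) vs Sn (period 5, group 14): the stated order agrees with the simple trend.
(C) Ar (period 3, group 18) vs Ca (period 4, group 2): the stated order agrees with the simple trend.
(D) Mg (period 3, group 2) vs Al (period 3, group 13): the stated order contradicts the simple trend.
The exception is (D): Al's single 3p electron is easier to remove than one from Mg's filled 3s².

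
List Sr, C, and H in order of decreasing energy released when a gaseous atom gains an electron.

C > H > Sr

Adding an electron releases more energy for atoms nearer the top right (short of the noble gases).
Here both period and group differ, so the two effects have to be weighed against each other.
H > Sr: period and group pull opposite ways; the down-group shift dominates (73 vs 5 kJ/mol).
C > H: period and group pull opposite ways; the across-period shift dominates (122 vs 73 kJ/mol).
Tabulated electron affinity (kJ/mol): H 73, C 122, Sr 5.
So from highest to lowest: C > H > Sr.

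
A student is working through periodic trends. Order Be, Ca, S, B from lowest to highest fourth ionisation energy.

IE_4 is the cost of taking one more electron from the +3 cation: Be³⁺ is already 1 electron into the core; Ca³⁺ is already 1 electron into the core; S³⁺ still has 3 valence electrons; B³⁺ is the bare [He] core.
Core electrons are held far more tightly than valence electrons, so Ca, Be and B top the IE_4 order.
Tabulated IE_4 (kJ/mol): Be 21007, Ca 6491, S 4556, B 25026.
So the fourth ionization energies run S < Ca < Be < B.

S < Ca < Be < B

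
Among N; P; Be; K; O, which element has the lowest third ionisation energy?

The third ionization energy removes an electron from the +2 ion. For each element: N²⁺ still has 3 valence electrons; P²⁺ still has 3 valence electrons; Be²⁺ is the bare [He] core; K²⁺ is already 1 electron into the core; O²⁺ still has 4 valence electrons.
Usually core removal costs more than valence removal, but here the competition is close: a tightly held n=2 valence electron can cost more to remove than an n=3 core electron, so the actual values have to decide it.
Valence configurations: N²⁺ [He]2s²2p¹, P²⁺ [Ne]3s²3p¹, O²⁺ [He]2s²2p².
Approximate IE_3 values (kJ/mol): N 4578, P 2914, Be 14849, K 4420, O 5300.
So the third ionization energies run P < K < N < O < Be.

P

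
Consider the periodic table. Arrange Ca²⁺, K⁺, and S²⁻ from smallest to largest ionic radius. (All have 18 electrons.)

All of these have 18 electrons, so size is governed by nuclear charge alone: the more protons, the stronger the pull on the same electron cloud, and the smaller the ion.
Nuclear charges: Ca²⁺ (Z=20), K⁺ (Z=19), S²⁻ (Z=16).
Smallest to largest: Ca²⁺ < K⁺ < S²⁻.

Ca²⁺ < K⁺ < S²⁻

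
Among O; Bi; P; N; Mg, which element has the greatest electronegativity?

Electronegativity increases across a period and decreases down a group, tracking effective nuclear charge and atomic size.
These span different periods and groups, so the two trends combine.
Bi > Mg: period and group pull opposite ways; the across-period shift dominates (2.02 vs 1.31).
P > Bi: they share group 15; the group trend gives P the larger value.
N > P: N sits above P in group 15, so the down-group effect alone puts N higher.
O > N: both are in period 2; the period trend gives O the larger value.
For reference (Pauling): N 3.04, O 3.44, Mg 1.31, P 2.19, Bi 2.02.
The greatest electronegativity among these belongs to O.

O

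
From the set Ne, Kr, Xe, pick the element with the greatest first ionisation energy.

Ne

Across a period the outer electron is held more tightly (higher IE₁); down a group it sits in a higher shell, more shielded, and comes off more easily.
All are in group 18, so first ionization energy increases up the group.
The greatest first ionisation energy among these belongs to Ne.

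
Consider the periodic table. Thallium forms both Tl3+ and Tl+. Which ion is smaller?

Tl3+

Both ions have Z = 81 protons, but Tl3+ has lost more electrons, so its remaining electrons feel a larger effective nuclear charge per electron and are pulled in more tightly.
Higher positive charge → smaller ion, so Tl+ > Tl3+.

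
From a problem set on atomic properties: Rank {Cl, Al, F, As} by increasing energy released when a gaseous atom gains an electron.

Al, As, F, Cl

Adding an electron releases more energy for atoms nearer the top right (short of the noble gases).
These span different periods and groups, so the two trends combine.
As > Al: period and group pull opposite ways; the across-period shift dominates (78 vs 42 kJ/mol).
F > As: both effects reinforce here, so F is clearly the higher of the two.
Cl > F: this pair runs against the simple trend — see the exception note.
Note the exception: Cl has a higher electron affinity than F, contrary to the simple trend — F's small 2p subshell makes the incoming electron feel strong e⁻–e⁻ repulsion, so Cl actually releases more energy on gaining an electron.
For reference (kJ/mol): F 328, Al 42, Cl 349, As 78.
So from lowest to highest: Al < As < F < Cl.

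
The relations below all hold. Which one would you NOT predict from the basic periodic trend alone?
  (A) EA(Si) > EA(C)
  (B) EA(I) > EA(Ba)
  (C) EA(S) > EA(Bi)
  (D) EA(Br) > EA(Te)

(A)

The general trend: electron affinity increases across a period and decreases down a group.
(A) Si (period 3, group 14) vs C (period 2, group 14): the stated order contradicts the simple trend.
(B) I (period 5, group 17) vs Ba (period 6, group 2): the stated order agrees with the simple trend.
(C) S (period 3, group 16) vs Bi (period 6, group 15): the stated order agrees with the simple trend.
(D) Br (period 4, group 17) vs Te (period 5, group 16): the stated order agrees with the simple trend.
The exception is (A): Si's larger, more diffuse 3p orbitals accept an added electron slightly more readily than C's compact 2p.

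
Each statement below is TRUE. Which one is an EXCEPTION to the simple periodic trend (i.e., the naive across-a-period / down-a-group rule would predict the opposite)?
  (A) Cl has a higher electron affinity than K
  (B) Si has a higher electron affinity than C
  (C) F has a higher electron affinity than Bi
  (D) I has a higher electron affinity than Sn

(B)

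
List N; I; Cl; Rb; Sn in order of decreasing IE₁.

N > Cl > I > Sn > Rb

N is in period 2, group 15; Cl is in period 3, group 17; Rb is in period 5, group 1; Sn is in period 5, group 14; I is in period 5, group 17.
First ionization energy rises across a period (greater Z_eff holds electrons more tightly) and falls down a group (valence electrons are farther from the nucleus).
Neither a single period nor a single group — weigh both effects.
Sn > Rb: both are in period 5; the period trend gives Sn the larger value.
I > Sn: I lies to the right of Sn in period 5, so the across-period effect alone puts I higher.
Cl > I: they share group 17; the group trend gives Cl the larger value.
N > Cl: period and group pull opposite ways; the down-group shift dominates (1402 vs 1251 kJ/mol).
For reference (kJ/mol): N 1402, Cl 1251, Rb 403, Sn 709, I 1008.
So from highest to lowest: N > Cl > I > Sn > Rb.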